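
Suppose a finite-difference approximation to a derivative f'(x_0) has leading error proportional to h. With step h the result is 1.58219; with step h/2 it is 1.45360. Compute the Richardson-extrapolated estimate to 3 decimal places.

1.325

The leading error scales as h; refining by a factor of 2 reduces it by 2^1 = 2.
Extrapolated value = (2·A(h/2) − A(h)) / (2 − 1)
= (2·1.45360 − 1.58219) / 1
= 1.32501 / 1 = 1.32501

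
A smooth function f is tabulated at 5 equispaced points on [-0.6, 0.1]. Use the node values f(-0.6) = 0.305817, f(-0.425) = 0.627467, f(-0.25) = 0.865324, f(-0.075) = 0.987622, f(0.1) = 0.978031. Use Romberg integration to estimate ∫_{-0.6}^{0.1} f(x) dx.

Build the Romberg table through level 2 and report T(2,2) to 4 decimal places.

T(0,0) (trapezoid, 1 panel, h=0.7000): 0.449347
T(1,0) (trapezoid, 2 panels, h=0.3500): 0.527537
T(2,0) (trapezoid, 4 panels, h=0.1750): 0.546409
T(1,1) = 0.527537 + (0.527537 − 0.449347)/3 = 0.553600
T(2,1) = 0.546409 + (0.546409 − 0.527537)/3 = 0.552700
T(2,2) = 0.552700 + (0.552700 − 0.553600)/15 = 0.552640

0.5526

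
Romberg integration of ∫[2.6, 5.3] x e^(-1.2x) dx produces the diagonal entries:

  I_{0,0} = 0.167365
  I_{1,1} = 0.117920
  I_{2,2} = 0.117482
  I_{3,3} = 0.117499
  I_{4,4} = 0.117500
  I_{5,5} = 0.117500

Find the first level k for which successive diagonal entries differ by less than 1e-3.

|I_{1,1} − I_{0,0}| = 0.049445 ≥ 1e-3
|I_{2,2} − I_{1,1}| = 0.000438 < 1e-3

k = 2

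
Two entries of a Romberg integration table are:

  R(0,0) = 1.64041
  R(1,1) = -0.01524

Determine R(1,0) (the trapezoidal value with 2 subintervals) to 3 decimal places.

0.399

From R(1,1) = (4·R(1,0) − R(0,0))/3, solve for R(1,0):
4·R(1,0) = 3·(-0.01524) + 1.64041 = 1.59469
R(1,0) = 0.39867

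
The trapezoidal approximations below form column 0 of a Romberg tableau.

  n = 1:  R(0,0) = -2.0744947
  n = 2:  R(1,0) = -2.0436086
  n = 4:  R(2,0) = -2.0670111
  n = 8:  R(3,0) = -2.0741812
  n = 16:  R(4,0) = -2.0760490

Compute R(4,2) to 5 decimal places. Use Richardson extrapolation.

-2.07668

R(3,1) = (4·(-2.0741812) − (-2.0670111)) / 3 = -2.0765712
R(4,1) = -2.0760490 + (-2.0760490 − (-2.0741812))/3 = -2.0766716
R(4,2) = -2.0766716 + (-2.0766716 − (-2.0765712))/15 = -2.0766783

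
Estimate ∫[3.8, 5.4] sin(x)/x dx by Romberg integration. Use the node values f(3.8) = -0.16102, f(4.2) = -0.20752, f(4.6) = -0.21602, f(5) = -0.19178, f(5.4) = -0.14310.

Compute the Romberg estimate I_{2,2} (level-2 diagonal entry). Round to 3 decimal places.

I_{0,0} (trapezoid, 1 panel, h=1.6000): -0.24330
I_{1,0} (trapezoid, 2 panels, h=0.8000): -0.29446
I_{2,0} (trapezoid, 4 panels, h=0.4000): -0.30695
I_{1,1} = -0.29446 + (-0.29446 − (-0.24330))/3 = -0.31151
I_{2,1} = -0.30695 + (-0.30695 − (-0.29446))/3 = -0.31111
I_{2,2} = -0.31111 + (-0.31111 − (-0.31151))/15 = -0.31108

-0.311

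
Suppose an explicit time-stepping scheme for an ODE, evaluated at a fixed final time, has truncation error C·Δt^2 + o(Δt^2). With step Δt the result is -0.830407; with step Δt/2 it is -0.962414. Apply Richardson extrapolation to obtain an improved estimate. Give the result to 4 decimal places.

-1.0064

Extrapolated value = (4·A(Δt/2) − A(Δt)) / (4 − 1)
= (4·(-0.962414) − (-0.830407)) / 3
= -3.019249 / 3 = -1.006416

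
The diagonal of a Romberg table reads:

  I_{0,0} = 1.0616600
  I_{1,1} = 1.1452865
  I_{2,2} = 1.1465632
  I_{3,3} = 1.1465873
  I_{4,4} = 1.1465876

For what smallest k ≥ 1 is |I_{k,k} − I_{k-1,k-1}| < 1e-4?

k = 3

|I_{1,1} − I_{0,0}| = 0.0836265 ≥ 1e-4
|I_{2,2} − I_{1,1}| = 0.0012767 ≥ 1e-4
|I_{3,3} − I_{2,2}| = 0.0000241 < 1e-4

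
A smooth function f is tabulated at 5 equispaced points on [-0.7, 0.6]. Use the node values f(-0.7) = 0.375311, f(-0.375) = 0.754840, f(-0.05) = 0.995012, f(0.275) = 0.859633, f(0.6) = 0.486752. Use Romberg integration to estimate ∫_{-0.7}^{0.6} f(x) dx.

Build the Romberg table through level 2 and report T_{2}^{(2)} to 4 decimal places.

T_{0}^{(0)} (trapezoid, 1 panel, h=1.3000): 0.560341
T_{1}^{(0)} (trapezoid, 2 panels, h=0.6500): 0.926928
T_{2}^{(0)} (trapezoid, 4 panels, h=0.3250): 0.988168
T_{1}^{(1)} = 0.926928 + (0.926928 − 0.560341)/3 = 1.049124
T_{2}^{(1)} = 0.988168 + (0.988168 − 0.926928)/3 = 1.008581
T_{2}^{(2)} = 1.008581 + (1.008581 − 1.049124)/15 = 1.005878

1.0059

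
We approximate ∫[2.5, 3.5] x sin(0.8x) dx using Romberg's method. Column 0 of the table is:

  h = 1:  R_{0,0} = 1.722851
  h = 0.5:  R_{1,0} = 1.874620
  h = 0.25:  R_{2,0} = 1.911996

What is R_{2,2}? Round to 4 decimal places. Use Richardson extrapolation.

Richardson extrapolation on the trapezoidal column (denominator 4−1=3):
R_{1,1} = (4·1.874620 − 1.722851) / 3 = 1.925210
R_{2,1} = 1.911996 + (1.911996 − 1.874620)/3 = 1.924455
R_{2,2} = (16·1.924455 − 1.925210) / 15 = 1.924405

1.9244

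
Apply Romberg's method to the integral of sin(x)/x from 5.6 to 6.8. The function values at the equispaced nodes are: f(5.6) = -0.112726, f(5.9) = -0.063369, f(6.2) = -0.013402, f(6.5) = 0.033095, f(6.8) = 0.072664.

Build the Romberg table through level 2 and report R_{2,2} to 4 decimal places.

R_{0,0} (trapezoid, 1 panel, h=1.2000): -0.024037
R_{1,0} (trapezoid, 2 panels, h=0.6000): -0.020060
R_{2,0} (trapezoid, 4 panels, h=0.3000): -0.019112
R_{1,1} = -0.020060 + (-0.020060 − (-0.024037))/3 = -0.018734
R_{2,1} = -0.019112 + (-0.019112 − (-0.020060))/3 = -0.018796
R_{2,2} = -0.018796 + (-0.018796 − (-0.018734))/15 = -0.018800

-0.0188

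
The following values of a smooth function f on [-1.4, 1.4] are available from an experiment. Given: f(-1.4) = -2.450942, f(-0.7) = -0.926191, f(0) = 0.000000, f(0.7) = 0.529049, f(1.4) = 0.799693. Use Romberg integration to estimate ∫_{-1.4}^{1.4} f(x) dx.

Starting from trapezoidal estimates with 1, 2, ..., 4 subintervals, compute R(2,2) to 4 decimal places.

-0.7550

R(0,0) (trapezoid, 1 panel, h=2.8000): -2.311749
R(1,0) (trapezoid, 2 panels, h=1.4000): -1.155874
R(2,0) (trapezoid, 4 panels, h=0.7000): -0.855937
R(1,1) = -1.155874 + (-1.155874 − (-2.311749))/3 = -0.770582
R(2,1) = -0.855937 + (-0.855937 − (-1.155874))/3 = -0.755958
R(2,2) = -0.755958 + (-0.755958 − (-0.770582))/15 = -0.754983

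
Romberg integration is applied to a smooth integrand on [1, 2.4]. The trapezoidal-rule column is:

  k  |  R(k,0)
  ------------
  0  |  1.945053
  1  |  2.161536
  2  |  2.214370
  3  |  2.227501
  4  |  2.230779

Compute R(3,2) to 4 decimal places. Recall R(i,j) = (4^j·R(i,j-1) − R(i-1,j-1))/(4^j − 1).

Richardson extrapolation on the trapezoidal column (denominator 4−1=3):
R(2,1) = 2.214370 + (2.214370 − 2.161536)/3 = 2.231981
R(3,1) = (4·2.227501 − 2.214370) / 3 = 2.231878
R(3,2) = (16·2.231878 − 2.231981) / 15 = 2.231871

2.2319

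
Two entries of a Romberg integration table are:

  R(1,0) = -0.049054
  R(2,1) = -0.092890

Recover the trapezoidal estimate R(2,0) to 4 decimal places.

From R(2,1) = (4·R(2,0) − R(1,0))/3, solve for R(2,0):
4·R(2,0) = 3·(-0.092890) + (-0.049054) = -0.327724
R(2,0) = -0.081931

-0.0819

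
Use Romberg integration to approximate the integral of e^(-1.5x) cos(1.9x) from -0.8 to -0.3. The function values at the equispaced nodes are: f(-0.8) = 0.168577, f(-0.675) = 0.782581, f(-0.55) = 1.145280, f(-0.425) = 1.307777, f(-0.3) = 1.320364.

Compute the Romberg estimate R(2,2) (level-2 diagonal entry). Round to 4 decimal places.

R(0,0) (trapezoid, 1 panel, h=0.5000): 0.372235
R(1,0) (trapezoid, 2 panels, h=0.2500): 0.472438
R(2,0) (trapezoid, 4 panels, h=0.1250): 0.497514
R(1,1) = 0.472438 + (0.472438 − 0.372235)/3 = 0.505839
R(2,1) = 0.497514 + (0.497514 − 0.472438)/3 = 0.505873
R(2,2) = 0.505873 + (0.505873 − 0.505839)/15 = 0.505875

0.5059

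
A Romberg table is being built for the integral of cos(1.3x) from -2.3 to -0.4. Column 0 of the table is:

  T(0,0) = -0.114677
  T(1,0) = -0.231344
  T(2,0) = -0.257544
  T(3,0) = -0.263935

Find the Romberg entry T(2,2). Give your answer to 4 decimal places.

Richardson extrapolation on the trapezoidal column (denominator 4−1=3):
T(1,1) = -0.231344 + (-0.231344 − (-0.114677))/3 = -0.270233
T(2,1) = (4·(-0.257544) − (-0.231344)) / 3 = -0.266277
T(2,2) = -0.266277 + (-0.266277 − (-0.270233))/15 = -0.266013

-0.2660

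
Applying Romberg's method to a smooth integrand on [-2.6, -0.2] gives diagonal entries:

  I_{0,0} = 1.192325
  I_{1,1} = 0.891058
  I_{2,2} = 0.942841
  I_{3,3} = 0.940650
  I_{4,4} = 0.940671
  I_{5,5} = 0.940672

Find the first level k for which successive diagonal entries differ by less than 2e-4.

k = 4

|I_{1,1} − I_{0,0}| = 0.301267 ≥ 2e-4
|I_{2,2} − I_{1,1}| = 0.051783 ≥ 2e-4
|I_{3,3} − I_{2,2}| = 0.002191 ≥ 2e-4
|I_{4,4} − I_{3,3}| = 0.000021 < 2e-4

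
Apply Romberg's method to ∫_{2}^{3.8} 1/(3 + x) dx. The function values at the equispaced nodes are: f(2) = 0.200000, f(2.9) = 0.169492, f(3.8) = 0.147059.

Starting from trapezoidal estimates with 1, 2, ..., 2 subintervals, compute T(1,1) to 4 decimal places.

0.3075

T(0,0) (trapezoid, 1 panel, h=1.8000): 0.312353
T(1,0) (trapezoid, 2 panels, h=0.9000): 0.308719
T(1,1) = 0.308719 + (0.308719 − 0.312353)/3 = 0.307508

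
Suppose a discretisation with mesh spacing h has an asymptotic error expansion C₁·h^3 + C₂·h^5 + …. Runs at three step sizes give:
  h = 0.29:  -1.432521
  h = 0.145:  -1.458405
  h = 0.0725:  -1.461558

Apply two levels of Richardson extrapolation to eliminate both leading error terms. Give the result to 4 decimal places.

First eliminate the h^3 term (factor 2^3 = 8):
  B₁ = (8·(-1.458405) − (-1.432521))/7 = -1.462103
  B₂ = (8·(-1.461558) − (-1.458405))/7 = -1.462008
Then eliminate the h^5 term (factor 2^5 = 32):
  (32·(-1.462008) − (-1.462103))/31 = -1.462005

-1.4620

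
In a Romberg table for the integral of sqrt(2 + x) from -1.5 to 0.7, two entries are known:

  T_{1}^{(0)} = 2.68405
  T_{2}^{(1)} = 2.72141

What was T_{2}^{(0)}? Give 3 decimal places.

2.712

From T_{2}^{(1)} = (4·T_{2}^{(0)} − T_{1}^{(0)})/3, solve for T_{2}^{(0)}:
4·T_{2}^{(0)} = 3·2.72141 + 2.68405 = 10.84828
T_{2}^{(0)} = 2.71207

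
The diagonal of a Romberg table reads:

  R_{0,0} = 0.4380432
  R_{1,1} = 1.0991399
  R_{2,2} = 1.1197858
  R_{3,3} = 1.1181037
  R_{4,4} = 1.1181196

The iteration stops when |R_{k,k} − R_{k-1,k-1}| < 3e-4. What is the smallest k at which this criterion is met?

k = 4

|R_{1,1} − R_{0,0}| = 0.6610967 ≥ 3e-4
|R_{2,2} − R_{1,1}| = 0.0206459 ≥ 3e-4
|R_{3,3} − R_{2,2}| = 0.0016821 ≥ 3e-4
|R_{4,4} − R_{3,3}| = 0.0000159 < 3e-4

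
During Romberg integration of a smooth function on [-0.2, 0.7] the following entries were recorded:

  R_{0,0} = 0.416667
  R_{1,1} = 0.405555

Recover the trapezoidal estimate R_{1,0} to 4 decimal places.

0.4083

From R_{1,1} = (4·R_{1,0} − R_{0,0})/3, solve for R_{1,0}:
4·R_{1,0} = 3·0.405555 + 0.416667 = 1.633332
R_{1,0} = 0.408333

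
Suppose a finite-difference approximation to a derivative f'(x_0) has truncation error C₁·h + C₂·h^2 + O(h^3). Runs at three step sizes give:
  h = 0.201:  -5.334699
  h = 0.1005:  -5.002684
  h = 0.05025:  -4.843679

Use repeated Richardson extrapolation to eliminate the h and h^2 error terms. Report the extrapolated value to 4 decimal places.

First eliminate the h term (factor 2^1 = 2):
  B₁ = (2·(-5.002684) − (-5.334699))/1 = -4.670669
  B₂ = (2·(-4.843679) − (-5.002684))/1 = -4.684674
Then eliminate the h^2 term (factor 2^2 = 4):
  (4·(-4.684674) − (-4.670669))/3 = -4.689342

-4.6893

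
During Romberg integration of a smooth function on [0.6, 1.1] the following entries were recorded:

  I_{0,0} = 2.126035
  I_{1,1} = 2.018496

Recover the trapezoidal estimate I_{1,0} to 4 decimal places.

2.0454

From I_{1,1} = (4·I_{1,0} − I_{0,0})/3, solve for I_{1,0}:
4·I_{1,0} = 3·2.018496 + 2.126035 = 8.181523
I_{1,0} = 2.045381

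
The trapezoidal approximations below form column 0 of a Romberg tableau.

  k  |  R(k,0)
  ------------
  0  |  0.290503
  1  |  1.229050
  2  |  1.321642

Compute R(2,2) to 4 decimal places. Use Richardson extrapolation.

1.3399

R(1,1) = (4·1.229050 − 0.290503) / 3 = 1.541899
R(2,1) = (4·1.321642 − 1.229050) / 3 = 1.352506
R(2,2) = (16·1.352506 − 1.541899) / 15 = 1.339880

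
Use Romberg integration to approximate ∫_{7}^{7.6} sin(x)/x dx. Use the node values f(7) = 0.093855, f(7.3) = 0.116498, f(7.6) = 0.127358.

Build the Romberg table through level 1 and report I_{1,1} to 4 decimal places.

I_{0,0} (trapezoid, 1 panel, h=0.6000): 0.066364
I_{1,0} (trapezoid, 2 panels, h=0.3000): 0.068131
I_{1,1} = 0.068131 + (0.068131 − 0.066364)/3 = 0.068720

0.0687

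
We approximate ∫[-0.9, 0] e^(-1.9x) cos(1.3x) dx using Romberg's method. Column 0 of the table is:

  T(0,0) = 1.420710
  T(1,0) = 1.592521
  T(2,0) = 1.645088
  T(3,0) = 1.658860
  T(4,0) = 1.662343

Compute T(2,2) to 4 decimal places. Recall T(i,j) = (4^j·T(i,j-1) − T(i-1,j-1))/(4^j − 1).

Richardson extrapolation on the trapezoidal column (denominator 4−1=3):
T(1,1) = 1.592521 + (1.592521 − 1.420710)/3 = 1.649791
T(2,1) = (4·1.645088 − 1.592521) / 3 = 1.662610
T(2,2) = 1.662610 + (1.662610 − 1.649791)/15 = 1.663465

1.6635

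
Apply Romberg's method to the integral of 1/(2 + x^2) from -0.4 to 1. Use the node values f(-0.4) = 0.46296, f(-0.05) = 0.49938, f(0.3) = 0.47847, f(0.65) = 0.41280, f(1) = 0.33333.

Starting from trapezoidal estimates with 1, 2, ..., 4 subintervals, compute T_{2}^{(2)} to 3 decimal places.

T_{0}^{(0)} (trapezoid, 1 panel, h=1.4000): 0.55740
T_{1}^{(0)} (trapezoid, 2 panels, h=0.7000): 0.61363
T_{2}^{(0)} (trapezoid, 4 panels, h=0.3500): 0.62608
T_{1}^{(1)} = 0.61363 + (0.61363 − 0.55740)/3 = 0.63237
T_{2}^{(1)} = 0.62608 + (0.62608 − 0.61363)/3 = 0.63023
T_{2}^{(2)} = 0.63023 + (0.63023 − 0.63237)/15 = 0.63009

0.630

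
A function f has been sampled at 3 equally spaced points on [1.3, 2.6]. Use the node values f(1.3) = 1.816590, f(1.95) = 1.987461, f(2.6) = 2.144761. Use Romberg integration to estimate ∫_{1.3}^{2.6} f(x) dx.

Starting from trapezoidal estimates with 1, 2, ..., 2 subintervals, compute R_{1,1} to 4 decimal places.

2.5808

R_{0,0} (trapezoid, 1 panel, h=1.3000): 2.574878
R_{1,0} (trapezoid, 2 panels, h=0.6500): 2.579289
R_{1,1} = 2.579289 + (2.579289 − 2.574878)/3 = 2.580759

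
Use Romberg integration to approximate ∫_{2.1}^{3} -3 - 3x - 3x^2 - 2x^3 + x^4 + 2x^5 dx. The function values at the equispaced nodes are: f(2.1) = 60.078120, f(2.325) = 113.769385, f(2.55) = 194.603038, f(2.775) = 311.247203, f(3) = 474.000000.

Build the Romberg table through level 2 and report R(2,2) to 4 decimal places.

196.7431

R(0,0) (trapezoid, 1 panel, h=0.9000): 240.335154
R(1,0) (trapezoid, 2 panels, h=0.4500): 207.738944
R(2,0) (trapezoid, 4 panels, h=0.2250): 199.498204
R(1,1) = 207.738944 + (207.738944 − 240.335154)/3 = 196.873541
R(2,1) = 199.498204 + (199.498204 − 207.738944)/3 = 196.751291
R(2,2) = 196.751291 + (196.751291 − 196.873541)/15 = 196.743141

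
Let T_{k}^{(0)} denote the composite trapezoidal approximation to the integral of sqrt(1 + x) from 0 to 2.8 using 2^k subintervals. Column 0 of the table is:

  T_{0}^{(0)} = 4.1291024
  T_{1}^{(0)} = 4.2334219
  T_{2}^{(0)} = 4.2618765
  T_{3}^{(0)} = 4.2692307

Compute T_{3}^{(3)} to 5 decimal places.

4.27171

T_{1}^{(1)} = 4.2334219 + (4.2334219 − 4.1291024)/3 = 4.2681951
T_{2}^{(1)} = (4·4.2618765 − 4.2334219) / 3 = 4.2713614
T_{3}^{(1)} = (4·4.2692307 − 4.2618765) / 3 = 4.2716821
T_{2}^{(2)} = (16·4.2713614 − 4.2681951) / 15 = 4.2715725
T_{3}^{(2)} = 4.2716821 + (4.2716821 − 4.2713614)/15 = 4.2717035
T_{3}^{(3)} = (64·4.2717035 − 4.2715725) / 63 = 4.2717056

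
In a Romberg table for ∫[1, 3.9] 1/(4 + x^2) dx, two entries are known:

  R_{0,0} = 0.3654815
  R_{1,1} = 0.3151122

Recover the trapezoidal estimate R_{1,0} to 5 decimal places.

From R_{1,1} = (4·R_{1,0} − R_{0,0})/3, solve for R_{1,0}:
4·R_{1,0} = 3·0.3151122 + 0.3654815 = 1.3108181
R_{1,0} = 0.3277045

0.32770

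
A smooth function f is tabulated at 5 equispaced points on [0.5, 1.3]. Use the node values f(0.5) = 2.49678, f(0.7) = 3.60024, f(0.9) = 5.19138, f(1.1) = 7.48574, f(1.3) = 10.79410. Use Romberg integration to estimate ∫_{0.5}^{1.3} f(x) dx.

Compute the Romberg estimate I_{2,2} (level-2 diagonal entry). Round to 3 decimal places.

4.534

I_{0,0} (trapezoid, 1 panel, h=0.8000): 5.31635
I_{1,0} (trapezoid, 2 panels, h=0.4000): 4.73473
I_{2,0} (trapezoid, 4 panels, h=0.2000): 4.58456
I_{1,1} = 4.73473 + (4.73473 − 5.31635)/3 = 4.54086
I_{2,1} = 4.58456 + (4.58456 − 4.73473)/3 = 4.53450
I_{2,2} = 4.53450 + (4.53450 − 4.54086)/15 = 4.53408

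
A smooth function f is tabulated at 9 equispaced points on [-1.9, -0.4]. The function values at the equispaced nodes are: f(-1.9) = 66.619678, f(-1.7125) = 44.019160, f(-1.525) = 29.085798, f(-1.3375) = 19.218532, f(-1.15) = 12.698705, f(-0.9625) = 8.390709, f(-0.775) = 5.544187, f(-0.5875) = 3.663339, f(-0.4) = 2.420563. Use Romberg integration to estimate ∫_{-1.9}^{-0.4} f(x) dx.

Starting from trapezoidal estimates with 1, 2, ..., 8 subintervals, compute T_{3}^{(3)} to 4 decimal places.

29.0494

T_{0}^{(0)} (trapezoid, 1 panel, h=1.5000): 51.780181
T_{1}^{(0)} (trapezoid, 2 panels, h=0.7500): 35.414119
T_{2}^{(0)} (trapezoid, 4 panels, h=0.3750): 30.693304
T_{3}^{(0)} (trapezoid, 8 panels, h=0.1875): 29.463853
T_{1}^{(1)} = 35.414119 + (35.414119 − 51.780181)/3 = 29.958765
T_{2}^{(1)} = 30.693304 + (30.693304 − 35.414119)/3 = 29.119699
T_{3}^{(1)} = 29.463853 + (29.463853 − 30.693304)/3 = 29.054036
T_{2}^{(2)} = 29.119699 + (29.119699 − 29.958765)/15 = 29.063761
T_{3}^{(2)} = 29.054036 + (29.054036 − 29.119699)/15 = 29.049658
T_{3}^{(3)} = 29.049658 + (29.049658 − 29.063761)/63 = 29.049434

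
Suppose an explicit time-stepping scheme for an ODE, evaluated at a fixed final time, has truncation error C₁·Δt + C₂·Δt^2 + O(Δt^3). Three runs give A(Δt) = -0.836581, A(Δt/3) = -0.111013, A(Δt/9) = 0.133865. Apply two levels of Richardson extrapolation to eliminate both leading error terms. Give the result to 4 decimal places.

0.2569

First eliminate the Δt term (factor 3^1 = 3):
  B₁ = (3·(-0.111013) − (-0.836581))/2 = 0.251771
  B₂ = (3·0.133865 − (-0.111013))/2 = 0.256304
Then eliminate the Δt^2 term (factor 3^2 = 9):
  (9·0.256304 − 0.251771)/8 = 0.256871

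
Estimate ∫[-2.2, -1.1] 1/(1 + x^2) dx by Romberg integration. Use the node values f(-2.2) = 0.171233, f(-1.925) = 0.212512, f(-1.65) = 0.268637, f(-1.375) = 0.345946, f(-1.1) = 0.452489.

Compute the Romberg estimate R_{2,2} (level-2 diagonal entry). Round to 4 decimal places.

R_{0,0} (trapezoid, 1 panel, h=1.1000): 0.343047
R_{1,0} (trapezoid, 2 panels, h=0.5500): 0.319274
R_{2,0} (trapezoid, 4 panels, h=0.2750): 0.313213
R_{1,1} = 0.319274 + (0.319274 − 0.343047)/3 = 0.311350
R_{2,1} = 0.313213 + (0.313213 − 0.319274)/3 = 0.311193
R_{2,2} = 0.311193 + (0.311193 − 0.311350)/15 = 0.311183

0.3112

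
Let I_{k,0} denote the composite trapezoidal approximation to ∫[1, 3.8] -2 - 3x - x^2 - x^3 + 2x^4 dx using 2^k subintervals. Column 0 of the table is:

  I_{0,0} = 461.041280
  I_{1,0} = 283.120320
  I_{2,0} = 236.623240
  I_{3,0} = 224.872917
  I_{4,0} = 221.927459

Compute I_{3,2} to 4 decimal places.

I_{2,1} = (4·236.623240 − 283.120320) / 3 = 221.124213
I_{3,1} = 224.872917 + (224.872917 − 236.623240)/3 = 220.956143
I_{3,2} = 220.956143 + (220.956143 − 221.124213)/15 = 220.944938
(Column j=1 coincides with Simpson's rule on the same nodes.)

220.9449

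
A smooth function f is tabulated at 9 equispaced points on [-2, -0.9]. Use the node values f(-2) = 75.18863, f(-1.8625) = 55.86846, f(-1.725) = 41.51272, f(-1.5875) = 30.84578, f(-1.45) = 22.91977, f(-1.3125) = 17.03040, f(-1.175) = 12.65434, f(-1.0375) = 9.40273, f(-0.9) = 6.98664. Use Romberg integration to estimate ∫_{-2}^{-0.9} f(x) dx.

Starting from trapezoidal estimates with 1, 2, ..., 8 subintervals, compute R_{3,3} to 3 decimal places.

31.575

R_{0,0} (trapezoid, 1 panel, h=1.1000): 45.19640
R_{1,0} (trapezoid, 2 panels, h=0.5500): 35.20407
R_{2,0} (trapezoid, 4 panels, h=0.2750): 32.49798
R_{3,0} (trapezoid, 8 panels, h=0.1375): 31.80675
R_{1,1} = 35.20407 + (35.20407 − 45.19640)/3 = 31.87329
R_{2,1} = 32.49798 + (32.49798 − 35.20407)/3 = 31.59595
R_{3,1} = 31.80675 + (31.80675 − 32.49798)/3 = 31.57634
R_{2,2} = 31.59595 + (31.59595 − 31.87329)/15 = 31.57746
R_{3,2} = 31.57634 + (31.57634 − 31.59595)/15 = 31.57503
R_{3,3} = 31.57503 + (31.57503 − 31.57746)/63 = 31.57499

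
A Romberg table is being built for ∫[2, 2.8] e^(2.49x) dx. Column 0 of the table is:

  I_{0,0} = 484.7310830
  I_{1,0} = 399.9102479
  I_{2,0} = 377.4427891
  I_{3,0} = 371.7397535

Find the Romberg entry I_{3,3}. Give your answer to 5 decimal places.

369.83092

I_{1,1} = (4·399.9102479 − 484.7310830) / 3 = 371.6366362
I_{2,1} = 377.4427891 + (377.4427891 − 399.9102479)/3 = 369.9536362
I_{3,1} = (4·371.7397535 − 377.4427891) / 3 = 369.8387416
I_{2,2} = (16·369.9536362 − 371.6366362) / 15 = 369.8414362
I_{3,2} = (16·369.8387416 − 369.9536362) / 15 = 369.8310820
I_{3,3} = 369.8310820 + (369.8310820 − 369.8414362)/63 = 369.8309176
(Column j=1 coincides with Simpson's rule on the same nodes.)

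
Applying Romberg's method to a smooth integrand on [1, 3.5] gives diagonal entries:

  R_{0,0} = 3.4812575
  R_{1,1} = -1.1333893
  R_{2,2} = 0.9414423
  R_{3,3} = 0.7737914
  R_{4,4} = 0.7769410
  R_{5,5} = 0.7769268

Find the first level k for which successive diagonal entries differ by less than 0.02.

k = 4

|R_{1,1} − R_{0,0}| = 4.6146468 ≥ 0.02
|R_{2,2} − R_{1,1}| = 2.0748316 ≥ 0.02
|R_{3,3} − R_{2,2}| = 0.1676509 ≥ 0.02
|R_{4,4} − R_{3,3}| = 0.0031496 < 0.02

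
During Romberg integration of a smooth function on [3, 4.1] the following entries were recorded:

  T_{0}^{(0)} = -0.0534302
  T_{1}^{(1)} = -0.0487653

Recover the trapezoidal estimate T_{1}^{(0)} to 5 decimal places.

From T_{1}^{(1)} = (4·T_{1}^{(0)} − T_{0}^{(0)})/3, solve for T_{1}^{(0)}:
4·T_{1}^{(0)} = 3·(-0.0487653) + (-0.0534302) = -0.1997261
T_{1}^{(0)} = -0.0499315

-0.04993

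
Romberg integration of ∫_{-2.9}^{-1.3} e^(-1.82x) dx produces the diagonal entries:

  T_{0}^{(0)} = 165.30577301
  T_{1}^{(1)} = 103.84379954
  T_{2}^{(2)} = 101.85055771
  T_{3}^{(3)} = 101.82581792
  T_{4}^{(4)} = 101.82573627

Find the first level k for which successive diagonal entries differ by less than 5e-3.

k = 4

|T_{1}^{(1)} − T_{0}^{(0)}| = 61.46197347 ≥ 5e-3
|T_{2}^{(2)} − T_{1}^{(1)}| = 1.99324183 ≥ 5e-3
|T_{3}^{(3)} − T_{2}^{(2)}| = 0.02473979 ≥ 5e-3
|T_{4}^{(4)} − T_{3}^{(3)}| = 0.00008165 < 5e-3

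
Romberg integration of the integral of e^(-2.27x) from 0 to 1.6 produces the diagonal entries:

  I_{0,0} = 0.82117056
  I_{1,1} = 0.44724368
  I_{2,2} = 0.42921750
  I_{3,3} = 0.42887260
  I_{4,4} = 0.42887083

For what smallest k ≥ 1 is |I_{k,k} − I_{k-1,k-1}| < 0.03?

|I_{1,1} − I_{0,0}| = 0.37392688 ≥ 0.03
|I_{2,2} − I_{1,1}| = 0.01802618 < 0.03

k = 2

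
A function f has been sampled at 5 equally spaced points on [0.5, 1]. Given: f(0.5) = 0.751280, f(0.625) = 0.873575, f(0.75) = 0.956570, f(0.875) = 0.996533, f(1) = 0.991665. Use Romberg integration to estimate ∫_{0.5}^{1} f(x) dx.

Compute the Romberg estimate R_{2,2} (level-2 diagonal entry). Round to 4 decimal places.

0.4640

R_{0,0} (trapezoid, 1 panel, h=0.5000): 0.435736
R_{1,0} (trapezoid, 2 panels, h=0.2500): 0.457011
R_{2,0} (trapezoid, 4 panels, h=0.1250): 0.462269
R_{1,1} = 0.457011 + (0.457011 − 0.435736)/3 = 0.464103
R_{2,1} = 0.462269 + (0.462269 − 0.457011)/3 = 0.464022
R_{2,2} = 0.464022 + (0.464022 − 0.464103)/15 = 0.464017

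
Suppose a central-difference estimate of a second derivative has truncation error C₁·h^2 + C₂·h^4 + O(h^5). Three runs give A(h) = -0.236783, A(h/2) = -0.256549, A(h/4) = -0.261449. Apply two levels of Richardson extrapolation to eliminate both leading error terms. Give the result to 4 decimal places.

First eliminate the h^2 term (factor 2^2 = 4):
  B₁ = (4·(-0.256549) − (-0.236783))/3 = -0.263138
  B₂ = (4·(-0.261449) − (-0.256549))/3 = -0.263082
Then eliminate the h^4 term (factor 2^4 = 16):
  (16·(-0.263082) − (-0.263138))/15 = -0.263078

-0.2631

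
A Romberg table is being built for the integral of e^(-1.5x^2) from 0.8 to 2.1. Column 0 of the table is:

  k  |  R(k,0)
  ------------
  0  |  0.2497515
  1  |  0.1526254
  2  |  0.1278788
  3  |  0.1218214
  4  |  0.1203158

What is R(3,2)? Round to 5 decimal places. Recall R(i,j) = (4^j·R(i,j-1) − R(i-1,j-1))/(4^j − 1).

R(2,1) = (4·0.1278788 − 0.1526254) / 3 = 0.1196299
R(3,1) = 0.1218214 + (0.1218214 − 0.1278788)/3 = 0.1198023
R(3,2) = 0.1198023 + (0.1198023 − 0.1196299)/15 = 0.1198138

0.11981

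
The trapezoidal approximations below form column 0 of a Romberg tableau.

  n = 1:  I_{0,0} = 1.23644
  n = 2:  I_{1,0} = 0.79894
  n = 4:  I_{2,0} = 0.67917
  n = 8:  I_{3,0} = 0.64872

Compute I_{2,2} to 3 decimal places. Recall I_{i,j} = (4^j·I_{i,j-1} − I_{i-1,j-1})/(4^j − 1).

0.638

Richardson extrapolation on the trapezoidal column (denominator 4−1=3):
I_{1,1} = 0.79894 + (0.79894 − 1.23644)/3 = 0.65311
I_{2,1} = 0.67917 + (0.67917 − 0.79894)/3 = 0.63925
I_{2,2} = (16·0.63925 − 0.65311) / 15 = 0.63833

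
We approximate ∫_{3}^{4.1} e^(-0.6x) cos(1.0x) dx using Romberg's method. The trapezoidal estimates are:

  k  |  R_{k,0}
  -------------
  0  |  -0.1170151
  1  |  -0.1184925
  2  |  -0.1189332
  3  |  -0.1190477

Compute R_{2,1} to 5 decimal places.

-0.11908

R_{2,1} = (4·(-0.1189332) − (-0.1184925)) / 3 = -0.1190801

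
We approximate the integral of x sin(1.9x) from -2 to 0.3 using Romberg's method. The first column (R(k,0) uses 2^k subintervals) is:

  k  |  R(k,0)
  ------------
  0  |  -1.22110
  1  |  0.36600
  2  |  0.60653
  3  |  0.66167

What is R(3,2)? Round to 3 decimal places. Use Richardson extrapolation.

Richardson extrapolation on the trapezoidal column (denominator 4−1=3):
R(2,1) = 0.60653 + (0.60653 − 0.36600)/3 = 0.68671
R(3,1) = (4·0.66167 − 0.60653) / 3 = 0.68005
R(3,2) = 0.68005 + (0.68005 − 0.68671)/15 = 0.67961

0.680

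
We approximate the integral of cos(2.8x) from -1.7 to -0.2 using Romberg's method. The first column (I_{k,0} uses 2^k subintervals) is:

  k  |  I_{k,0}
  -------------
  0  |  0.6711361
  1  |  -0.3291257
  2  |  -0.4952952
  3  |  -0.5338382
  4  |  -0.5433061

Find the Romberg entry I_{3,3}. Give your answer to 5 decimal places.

-0.54647

I_{1,1} = (4·(-0.3291257) − 0.6711361) / 3 = -0.6625463
I_{2,1} = (4·(-0.4952952) − (-0.3291257)) / 3 = -0.5506850
I_{3,1} = (4·(-0.5338382) − (-0.4952952)) / 3 = -0.5466859
I_{2,2} = (16·(-0.5506850) − (-0.6625463)) / 15 = -0.5432276
I_{3,2} = (16·(-0.5466859) − (-0.5506850)) / 15 = -0.5464193
I_{3,3} = (64·(-0.5464193) − (-0.5432276)) / 63 = -0.5464700
(Column j=1 coincides with Simpson's rule on the same nodes.)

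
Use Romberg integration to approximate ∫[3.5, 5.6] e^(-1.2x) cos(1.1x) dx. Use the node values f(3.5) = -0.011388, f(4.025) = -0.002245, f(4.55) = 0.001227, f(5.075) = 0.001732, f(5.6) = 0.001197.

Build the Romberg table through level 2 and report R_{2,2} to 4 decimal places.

-0.0017

R_{0,0} (trapezoid, 1 panel, h=2.1000): -0.010701
R_{1,0} (trapezoid, 2 panels, h=1.0500): -0.004062
R_{2,0} (trapezoid, 4 panels, h=0.5250): -0.002300
R_{1,1} = -0.004062 + (-0.004062 − (-0.010701))/3 = -0.001849
R_{2,1} = -0.002300 + (-0.002300 − (-0.004062))/3 = -0.001713
R_{2,2} = -0.001713 + (-0.001713 − (-0.001849))/15 = -0.001704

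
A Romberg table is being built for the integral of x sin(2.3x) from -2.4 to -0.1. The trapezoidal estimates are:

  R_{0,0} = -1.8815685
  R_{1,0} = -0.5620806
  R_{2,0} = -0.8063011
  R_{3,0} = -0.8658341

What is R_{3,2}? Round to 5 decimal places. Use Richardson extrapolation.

-0.88554

Richardson extrapolation on the trapezoidal column (denominator 4−1=3):
R_{2,1} = (4·(-0.8063011) − (-0.5620806)) / 3 = -0.8877079
R_{3,1} = -0.8658341 + (-0.8658341 − (-0.8063011))/3 = -0.8856784
R_{3,2} = (16·(-0.8856784) − (-0.8877079)) / 15 = -0.8855431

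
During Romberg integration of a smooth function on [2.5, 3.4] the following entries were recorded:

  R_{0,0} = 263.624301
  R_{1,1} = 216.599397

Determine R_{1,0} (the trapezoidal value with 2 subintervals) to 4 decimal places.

From R_{1,1} = (4·R_{1,0} − R_{0,0})/3, solve for R_{1,0}:
4·R_{1,0} = 3·216.599397 + 263.624301 = 913.422492
R_{1,0} = 228.355623

228.3556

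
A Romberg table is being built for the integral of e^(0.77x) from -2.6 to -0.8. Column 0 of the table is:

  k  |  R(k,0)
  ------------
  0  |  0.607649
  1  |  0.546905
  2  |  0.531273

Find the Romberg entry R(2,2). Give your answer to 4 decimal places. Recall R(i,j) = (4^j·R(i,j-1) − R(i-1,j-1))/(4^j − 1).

0.5260

Richardson extrapolation on the trapezoidal column (denominator 4−1=3):
R(1,1) = (4·0.546905 − 0.607649) / 3 = 0.526657
R(2,1) = (4·0.531273 − 0.546905) / 3 = 0.526062
R(2,2) = (16·0.526062 − 0.526657) / 15 = 0.526022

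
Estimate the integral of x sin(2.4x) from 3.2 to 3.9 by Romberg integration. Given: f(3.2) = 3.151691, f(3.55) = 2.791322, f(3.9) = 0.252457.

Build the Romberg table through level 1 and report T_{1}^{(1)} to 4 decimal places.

T_{0}^{(0)} (trapezoid, 1 panel, h=0.7000): 1.191452
T_{1}^{(0)} (trapezoid, 2 panels, h=0.3500): 1.572689
T_{1}^{(1)} = 1.572689 + (1.572689 − 1.191452)/3 = 1.699768

1.6998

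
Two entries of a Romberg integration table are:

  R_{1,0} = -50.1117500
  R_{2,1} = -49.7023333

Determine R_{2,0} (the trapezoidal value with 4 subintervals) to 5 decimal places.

-49.80469

From R_{2,1} = (4·R_{2,0} − R_{1,0})/3, solve for R_{2,0}:
4·R_{2,0} = 3·(-49.7023333) + (-50.1117500) = -199.2187499
R_{2,0} = -49.8046875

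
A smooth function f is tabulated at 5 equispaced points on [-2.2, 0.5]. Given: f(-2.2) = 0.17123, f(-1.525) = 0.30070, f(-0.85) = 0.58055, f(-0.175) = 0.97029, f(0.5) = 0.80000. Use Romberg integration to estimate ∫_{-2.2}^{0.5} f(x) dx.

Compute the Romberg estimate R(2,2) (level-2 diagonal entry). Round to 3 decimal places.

1.633

R(0,0) (trapezoid, 1 panel, h=2.7000): 1.31116
R(1,0) (trapezoid, 2 panels, h=1.3500): 1.43932
R(2,0) (trapezoid, 4 panels, h=0.6750): 1.57758
R(1,1) = 1.43932 + (1.43932 − 1.31116)/3 = 1.48204
R(2,1) = 1.57758 + (1.57758 − 1.43932)/3 = 1.62367
R(2,2) = 1.62367 + (1.62367 − 1.48204)/15 = 1.63311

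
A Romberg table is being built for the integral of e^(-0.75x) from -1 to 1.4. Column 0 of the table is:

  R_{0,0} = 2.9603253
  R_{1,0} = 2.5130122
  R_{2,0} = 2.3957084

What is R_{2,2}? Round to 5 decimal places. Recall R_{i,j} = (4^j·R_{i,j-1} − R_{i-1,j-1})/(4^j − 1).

Richardson extrapolation on the trapezoidal column (denominator 4−1=3):
R_{1,1} = 2.5130122 + (2.5130122 − 2.9603253)/3 = 2.3639078
R_{2,1} = 2.3957084 + (2.3957084 − 2.5130122)/3 = 2.3566071
R_{2,2} = 2.3566071 + (2.3566071 − 2.3639078)/15 = 2.3561204

2.35612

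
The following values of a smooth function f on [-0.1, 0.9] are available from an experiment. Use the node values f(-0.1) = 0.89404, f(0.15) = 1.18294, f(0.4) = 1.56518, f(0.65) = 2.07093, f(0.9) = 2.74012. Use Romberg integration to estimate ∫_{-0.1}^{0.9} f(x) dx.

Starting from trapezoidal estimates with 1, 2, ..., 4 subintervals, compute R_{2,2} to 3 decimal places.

R_{0,0} (trapezoid, 1 panel, h=1.0000): 1.81708
R_{1,0} (trapezoid, 2 panels, h=0.5000): 1.69113
R_{2,0} (trapezoid, 4 panels, h=0.2500): 1.65903
R_{1,1} = 1.69113 + (1.69113 − 1.81708)/3 = 1.64915
R_{2,1} = 1.65903 + (1.65903 − 1.69113)/3 = 1.64833
R_{2,2} = 1.64833 + (1.64833 − 1.64915)/15 = 1.64828

1.648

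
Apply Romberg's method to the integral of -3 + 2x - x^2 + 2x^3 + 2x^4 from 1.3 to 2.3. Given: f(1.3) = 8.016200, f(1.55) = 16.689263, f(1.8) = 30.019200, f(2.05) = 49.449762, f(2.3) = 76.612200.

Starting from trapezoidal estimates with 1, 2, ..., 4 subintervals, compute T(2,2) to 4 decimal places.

34.1009

T(0,0) (trapezoid, 1 panel, h=1.0000): 42.314200
T(1,0) (trapezoid, 2 panels, h=0.5000): 36.166700
T(2,0) (trapezoid, 4 panels, h=0.2500): 34.618106
T(1,1) = 36.166700 + (36.166700 − 42.314200)/3 = 34.117533
T(2,1) = 34.618106 + (34.618106 − 36.166700)/3 = 34.101908
T(2,2) = 34.101908 + (34.101908 − 34.117533)/15 = 34.100866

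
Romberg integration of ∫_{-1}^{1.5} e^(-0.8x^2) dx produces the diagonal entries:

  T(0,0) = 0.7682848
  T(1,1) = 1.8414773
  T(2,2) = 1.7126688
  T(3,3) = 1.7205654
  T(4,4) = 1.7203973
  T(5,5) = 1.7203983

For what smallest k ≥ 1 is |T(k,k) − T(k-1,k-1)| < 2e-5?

k = 5

|T(1,1) − T(0,0)| = 1.0731925 ≥ 2e-5
|T(2,2) − T(1,1)| = 0.1288085 ≥ 2e-5
|T(3,3) − T(2,2)| = 0.0078966 ≥ 2e-5
|T(4,4) − T(3,3)| = 0.0001681 ≥ 2e-5
|T(5,5) − T(4,4)| = 0.0000010 < 2e-5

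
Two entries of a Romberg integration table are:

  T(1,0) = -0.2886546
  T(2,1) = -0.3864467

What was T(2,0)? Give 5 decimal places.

-0.36200

From T(2,1) = (4·T(2,0) − T(1,0))/3, solve for T(2,0):
4·T(2,0) = 3·(-0.3864467) + (-0.2886546) = -1.4479947
T(2,0) = -0.3619987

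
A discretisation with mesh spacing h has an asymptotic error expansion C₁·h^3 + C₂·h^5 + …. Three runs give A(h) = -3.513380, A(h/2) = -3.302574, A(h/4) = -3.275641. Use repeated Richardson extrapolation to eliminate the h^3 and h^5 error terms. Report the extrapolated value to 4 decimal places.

First eliminate the h^3 term (factor 2^3 = 8):
  B₁ = (8·(-3.302574) − (-3.513380))/7 = -3.272459
  B₂ = (8·(-3.275641) − (-3.302574))/7 = -3.271793
Then eliminate the h^5 term (factor 2^5 = 32):
  (32·(-3.271793) − (-3.272459))/31 = -3.271772

-3.2718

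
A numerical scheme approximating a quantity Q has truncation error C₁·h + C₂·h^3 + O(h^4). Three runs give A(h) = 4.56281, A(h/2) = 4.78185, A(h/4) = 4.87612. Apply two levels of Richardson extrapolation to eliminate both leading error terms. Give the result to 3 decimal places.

First eliminate the h term (factor 2^1 = 2):
  B₁ = (2·4.78185 − 4.56281)/1 = 5.00089
  B₂ = (2·4.87612 − 4.78185)/1 = 4.97039
Then eliminate the h^3 term (factor 2^3 = 8):
  (8·4.97039 − 5.00089)/7 = 4.96603

4.966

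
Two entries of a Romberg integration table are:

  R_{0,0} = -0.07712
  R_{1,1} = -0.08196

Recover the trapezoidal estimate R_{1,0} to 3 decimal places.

From R_{1,1} = (4·R_{1,0} − R_{0,0})/3, solve for R_{1,0}:
4·R_{1,0} = 3·(-0.08196) + (-0.07712) = -0.32300
R_{1,0} = -0.08075

-0.081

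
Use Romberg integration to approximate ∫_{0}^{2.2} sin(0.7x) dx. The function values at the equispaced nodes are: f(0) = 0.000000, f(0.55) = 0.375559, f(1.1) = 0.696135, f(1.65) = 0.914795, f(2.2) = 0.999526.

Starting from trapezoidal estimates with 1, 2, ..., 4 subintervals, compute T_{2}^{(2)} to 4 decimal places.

1.3846

T_{0}^{(0)} (trapezoid, 1 panel, h=2.2000): 1.099479
T_{1}^{(0)} (trapezoid, 2 panels, h=1.1000): 1.315488
T_{2}^{(0)} (trapezoid, 4 panels, h=0.5500): 1.367439
T_{1}^{(1)} = 1.315488 + (1.315488 − 1.099479)/3 = 1.387491
T_{2}^{(1)} = 1.367439 + (1.367439 − 1.315488)/3 = 1.384756
T_{2}^{(2)} = 1.384756 + (1.384756 − 1.387491)/15 = 1.384574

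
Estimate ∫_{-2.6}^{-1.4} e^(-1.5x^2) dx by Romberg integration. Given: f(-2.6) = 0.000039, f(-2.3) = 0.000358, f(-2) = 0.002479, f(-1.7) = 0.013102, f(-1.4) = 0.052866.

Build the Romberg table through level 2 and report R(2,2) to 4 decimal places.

0.0111

R(0,0) (trapezoid, 1 panel, h=1.2000): 0.031743
R(1,0) (trapezoid, 2 panels, h=0.6000): 0.017359
R(2,0) (trapezoid, 4 panels, h=0.3000): 0.012717
R(1,1) = 0.017359 + (0.017359 − 0.031743)/3 = 0.012564
R(2,1) = 0.012717 + (0.012717 − 0.017359)/3 = 0.011170
R(2,2) = 0.011170 + (0.011170 − 0.012564)/15 = 0.011077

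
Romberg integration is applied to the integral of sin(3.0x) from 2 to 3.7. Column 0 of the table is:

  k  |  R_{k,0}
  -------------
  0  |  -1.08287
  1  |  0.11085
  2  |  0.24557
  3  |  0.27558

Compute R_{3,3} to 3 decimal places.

0.285

R_{1,1} = 0.11085 + (0.11085 − (-1.08287))/3 = 0.50876
R_{2,1} = 0.24557 + (0.24557 − 0.11085)/3 = 0.29048
R_{3,1} = 0.27558 + (0.27558 − 0.24557)/3 = 0.28558
R_{2,2} = (16·0.29048 − 0.50876) / 15 = 0.27593
R_{3,2} = (16·0.28558 − 0.29048) / 15 = 0.28525
R_{3,3} = 0.28525 + (0.28525 − 0.27593)/63 = 0.28540
(Column j=1 coincides with Simpson's rule on the same nodes.)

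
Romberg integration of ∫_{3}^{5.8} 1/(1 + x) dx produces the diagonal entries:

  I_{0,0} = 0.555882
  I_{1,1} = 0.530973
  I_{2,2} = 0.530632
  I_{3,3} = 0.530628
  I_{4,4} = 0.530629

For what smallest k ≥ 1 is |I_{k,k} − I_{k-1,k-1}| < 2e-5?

k = 3

|I_{1,1} − I_{0,0}| = 0.024909 ≥ 2e-5
|I_{2,2} − I_{1,1}| = 0.000341 ≥ 2e-5
|I_{3,3} − I_{2,2}| = 0.000004 < 2e-5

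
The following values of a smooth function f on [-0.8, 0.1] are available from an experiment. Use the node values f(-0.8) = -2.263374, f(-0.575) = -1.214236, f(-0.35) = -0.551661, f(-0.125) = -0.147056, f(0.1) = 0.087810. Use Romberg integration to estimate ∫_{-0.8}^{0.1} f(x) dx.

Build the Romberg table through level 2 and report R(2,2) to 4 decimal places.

R(0,0) (trapezoid, 1 panel, h=0.9000): -0.979004
R(1,0) (trapezoid, 2 panels, h=0.4500): -0.737749
R(2,0) (trapezoid, 4 panels, h=0.2250): -0.675165
R(1,1) = -0.737749 + (-0.737749 − (-0.979004))/3 = -0.657331
R(2,1) = -0.675165 + (-0.675165 − (-0.737749))/3 = -0.654304
R(2,2) = -0.654304 + (-0.654304 − (-0.657331))/15 = -0.654102

-0.6541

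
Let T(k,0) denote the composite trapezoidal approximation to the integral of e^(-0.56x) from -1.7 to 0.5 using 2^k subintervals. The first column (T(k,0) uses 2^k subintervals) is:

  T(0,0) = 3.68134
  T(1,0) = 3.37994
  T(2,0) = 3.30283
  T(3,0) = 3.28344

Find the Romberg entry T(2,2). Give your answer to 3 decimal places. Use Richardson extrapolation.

T(1,1) = (4·3.37994 − 3.68134) / 3 = 3.27947
T(2,1) = (4·3.30283 − 3.37994) / 3 = 3.27713
T(2,2) = (16·3.27713 − 3.27947) / 15 = 3.27697

3.277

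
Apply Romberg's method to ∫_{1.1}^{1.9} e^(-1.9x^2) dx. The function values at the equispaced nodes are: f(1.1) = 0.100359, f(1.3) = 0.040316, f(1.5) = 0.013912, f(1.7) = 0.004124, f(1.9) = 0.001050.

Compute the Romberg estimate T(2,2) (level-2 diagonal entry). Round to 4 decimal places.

T(0,0) (trapezoid, 1 panel, h=0.8000): 0.040564
T(1,0) (trapezoid, 2 panels, h=0.4000): 0.025847
T(2,0) (trapezoid, 4 panels, h=0.2000): 0.021811
T(1,1) = 0.025847 + (0.025847 − 0.040564)/3 = 0.020941
T(2,1) = 0.021811 + (0.021811 − 0.025847)/3 = 0.020466
T(2,2) = 0.020466 + (0.020466 − 0.020941)/15 = 0.020434

0.0204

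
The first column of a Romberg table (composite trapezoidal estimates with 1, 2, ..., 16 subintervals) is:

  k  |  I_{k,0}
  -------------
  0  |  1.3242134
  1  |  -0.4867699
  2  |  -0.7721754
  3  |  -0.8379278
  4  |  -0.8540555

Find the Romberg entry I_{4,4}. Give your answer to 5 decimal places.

Richardson extrapolation on the trapezoidal column (denominator 4−1=3):
I_{1,1} = -0.4867699 + (-0.4867699 − 1.3242134)/3 = -1.0904310
I_{2,1} = -0.7721754 + (-0.7721754 − (-0.4867699))/3 = -0.8673106
I_{3,1} = -0.8379278 + (-0.8379278 − (-0.7721754))/3 = -0.8598453
I_{4,1} = (4·(-0.8540555) − (-0.8379278)) / 3 = -0.8594314
I_{2,2} = (16·(-0.8673106) − (-1.0904310)) / 15 = -0.8524359
I_{3,2} = (16·(-0.8598453) − (-0.8673106)) / 15 = -0.8593476
I_{4,2} = -0.8594314 + (-0.8594314 − (-0.8598453))/15 = -0.8594038
I_{3,3} = -0.8593476 + (-0.8593476 − (-0.8524359))/63 = -0.8594573
I_{4,3} = -0.8594038 + (-0.8594038 − (-0.8593476))/63 = -0.8594047
I_{4,4} = (256·(-0.8594047) − (-0.8594573)) / 255 = -0.8594045

-0.85940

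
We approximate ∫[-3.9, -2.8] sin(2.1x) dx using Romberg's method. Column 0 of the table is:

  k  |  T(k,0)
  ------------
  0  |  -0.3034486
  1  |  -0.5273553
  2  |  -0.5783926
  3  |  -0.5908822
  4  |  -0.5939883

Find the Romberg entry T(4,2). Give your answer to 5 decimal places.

Richardson extrapolation on the trapezoidal column (denominator 4−1=3):
T(3,1) = -0.5908822 + (-0.5908822 − (-0.5783926))/3 = -0.5950454
T(4,1) = (4·(-0.5939883) − (-0.5908822)) / 3 = -0.5950237
T(4,2) = (16·(-0.5950237) − (-0.5950454)) / 15 = -0.5950223

-0.59502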